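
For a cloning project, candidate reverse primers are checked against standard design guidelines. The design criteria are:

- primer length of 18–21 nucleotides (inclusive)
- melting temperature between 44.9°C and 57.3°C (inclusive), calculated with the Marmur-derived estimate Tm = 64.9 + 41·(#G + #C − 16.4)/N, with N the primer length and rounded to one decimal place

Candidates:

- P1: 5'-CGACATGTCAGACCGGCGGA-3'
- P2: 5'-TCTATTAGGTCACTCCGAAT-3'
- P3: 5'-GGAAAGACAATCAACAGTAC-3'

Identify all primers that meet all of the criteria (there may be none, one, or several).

P2 and P3.

P1 (20 nt, A=5 T=2 G=7 C=6): length 20 ✓; Tm = 64.9 + 41·(13 − 16.4)/20 = 57.9°C, outside 44.9–57.3°C ✗ — fails.
P2 (20 nt, A=5 T=7 G=3 C=5): length 20 ✓; Tm = 64.9 + 41·(8 − 16.4)/20 = 47.7°C ✓ — passes.
P3 (20 nt, A=10 T=2 G=4 C=4): length 20 ✓; Tm = 64.9 + 41·(8 − 16.4)/20 = 47.7°C ✓ — passes.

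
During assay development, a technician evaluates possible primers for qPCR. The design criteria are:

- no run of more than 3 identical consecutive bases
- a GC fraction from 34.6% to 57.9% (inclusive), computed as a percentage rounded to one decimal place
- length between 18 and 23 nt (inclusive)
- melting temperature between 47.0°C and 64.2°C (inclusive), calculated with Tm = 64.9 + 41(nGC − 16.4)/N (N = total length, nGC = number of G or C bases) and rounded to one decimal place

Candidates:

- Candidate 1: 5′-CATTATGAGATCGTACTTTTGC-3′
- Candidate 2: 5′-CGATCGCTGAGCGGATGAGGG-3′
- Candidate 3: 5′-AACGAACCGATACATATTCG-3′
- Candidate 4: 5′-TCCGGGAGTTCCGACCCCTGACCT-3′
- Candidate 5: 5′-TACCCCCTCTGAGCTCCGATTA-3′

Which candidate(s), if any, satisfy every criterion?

Candidate 1 (22 nt, A=5 T=9 G=4 C=4): longest run = 4, exceeds 3 ✗; GC 8/22 = 36.4% ✓; length 22 ✓; Tm = 64.9 + 41·(8 − 16.4)/22 = 49.2°C ✓ — fails.
Candidate 2 (21 nt, A=4 T=3 G=10 C=4): longest run = 3 ✓; GC 14/21 = 66.7%, outside 34.6–57.9% ✗; length 21 ✓; Tm = 64.9 + 41·(14 − 16.4)/21 = 60.2°C ✓ — fails.
Candidate 3 (20 nt, A=8 T=4 G=3 C=5): longest run = 2 ✓; GC 8/20 = 40.0% ✓; length 20 ✓; Tm = 64.9 + 41·(8 − 16.4)/20 = 47.7°C ✓ — passes.
Candidate 4 (24 nt, A=3 T=5 G=6 C=10): longest run = 4, exceeds 3 ✗; GC 16/24 = 66.7%, outside 34.6–57.9% ✗; length 24, outside 18–23 ✗; Tm = 64.9 + 41·(16 − 16.4)/24 = 64.2°C ✓ — fails.
Candidate 5 (22 nt, A=4 T=6 G=3 C=9): longest run = 5, exceeds 3 ✗; GC 12/22 = 54.5% ✓; length 22 ✓; Tm = 64.9 + 41·(12 − 16.4)/22 = 56.7°C ✓ — fails.

Candidate 3 only.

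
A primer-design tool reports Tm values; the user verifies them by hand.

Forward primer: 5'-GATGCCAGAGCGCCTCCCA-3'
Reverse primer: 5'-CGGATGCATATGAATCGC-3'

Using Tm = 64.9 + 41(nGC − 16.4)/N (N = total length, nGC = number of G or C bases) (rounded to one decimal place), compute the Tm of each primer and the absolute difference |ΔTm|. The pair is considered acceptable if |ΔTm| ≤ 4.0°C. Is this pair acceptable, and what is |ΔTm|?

|ΔTm| = 9.6°C; the pair is not acceptable.

Forward: G+C = 13, N = 19 → Tm = 64.9 + 41·(13 − 16.4)/19 = 57.6°C.
Reverse: G+C = 9, N = 18 → Tm = 64.9 + 41·(9 − 16.4)/18 = 48.0°C.
|ΔTm| = |57.6 − 48.0| = 9.6°C, > 4.0°C.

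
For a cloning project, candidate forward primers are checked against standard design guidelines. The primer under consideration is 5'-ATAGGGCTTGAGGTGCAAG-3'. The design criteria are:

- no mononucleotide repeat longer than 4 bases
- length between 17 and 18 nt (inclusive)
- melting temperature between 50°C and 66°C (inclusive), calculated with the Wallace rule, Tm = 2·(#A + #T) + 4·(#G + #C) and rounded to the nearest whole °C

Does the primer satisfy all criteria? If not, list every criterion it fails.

Fails: length.

Base counts: A=5, T=4, G=8, C=2 (length 19).
homopolymer run: longest run = 3 ✓
length: length 19, outside 17–18 ✗
Tm: Tm = 2·9 + 4·10 = 58°C ✓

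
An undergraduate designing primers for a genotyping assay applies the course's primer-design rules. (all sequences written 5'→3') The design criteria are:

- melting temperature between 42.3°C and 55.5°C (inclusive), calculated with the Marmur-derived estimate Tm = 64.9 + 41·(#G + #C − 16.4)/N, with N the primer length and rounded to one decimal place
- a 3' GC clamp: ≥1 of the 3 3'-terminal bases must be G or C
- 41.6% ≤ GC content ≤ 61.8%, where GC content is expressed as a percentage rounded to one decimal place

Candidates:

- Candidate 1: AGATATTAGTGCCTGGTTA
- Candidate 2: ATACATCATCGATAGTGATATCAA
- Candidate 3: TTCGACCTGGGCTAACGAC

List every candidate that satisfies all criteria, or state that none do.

Candidate 1 (19 nt, A=5 T=7 G=5 C=2): Tm = 64.9 + 41·(7 − 16.4)/19 = 44.6°C ✓; 3' end TTA has 0 G/C, need ≥1 ✗; GC 7/19 = 36.8%, outside 41.6–61.8% ✗ — fails.
Candidate 2 (24 nt, A=10 T=7 G=3 C=4): Tm = 64.9 + 41·(7 − 16.4)/24 = 48.8°C ✓; 3' end CAA has 1 G/C ✓; GC 7/24 = 29.2%, outside 41.6–61.8% ✗ — fails.
Candidate 3 (19 nt, A=4 T=4 G=5 C=6): Tm = 64.9 + 41·(11 − 16.4)/19 = 53.2°C ✓; 3' end GAC has 2 G/C ✓; GC 11/19 = 57.9% ✓ — passes.

Candidate 3 only.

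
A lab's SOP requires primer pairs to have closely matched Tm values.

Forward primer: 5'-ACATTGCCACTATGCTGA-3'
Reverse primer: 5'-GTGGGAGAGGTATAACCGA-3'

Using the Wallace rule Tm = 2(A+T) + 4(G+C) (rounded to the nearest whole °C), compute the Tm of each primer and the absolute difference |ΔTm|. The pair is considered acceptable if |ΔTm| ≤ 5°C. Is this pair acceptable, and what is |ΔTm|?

Forward: A=5 T=5 G=3 C=5 → Tm = 2·10 + 4·8 = 52°C.
Reverse: A=6 T=3 G=8 C=2 → Tm = 2·9 + 4·10 = 58°C.
|ΔTm| = |52 − 58| = 6°C, > 5°C.

|ΔTm| = 6°C; the pair is not acceptable.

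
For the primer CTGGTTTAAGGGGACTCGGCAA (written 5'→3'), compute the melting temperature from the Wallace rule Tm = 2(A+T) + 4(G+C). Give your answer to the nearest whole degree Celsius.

Base counts: A=5, T=5, G=8, C=4 (length 22).
Tm = 2·(5+5) + 4·(8+4) = 2·10 + 4·12 = 20 + 48 = 68°C.

68°C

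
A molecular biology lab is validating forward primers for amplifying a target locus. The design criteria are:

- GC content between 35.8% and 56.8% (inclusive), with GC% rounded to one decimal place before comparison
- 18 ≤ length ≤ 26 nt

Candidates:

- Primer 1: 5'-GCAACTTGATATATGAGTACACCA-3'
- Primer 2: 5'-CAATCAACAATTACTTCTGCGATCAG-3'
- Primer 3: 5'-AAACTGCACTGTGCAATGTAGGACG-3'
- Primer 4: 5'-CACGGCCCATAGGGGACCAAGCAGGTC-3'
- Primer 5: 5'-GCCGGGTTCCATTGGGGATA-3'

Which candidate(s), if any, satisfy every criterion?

Primer 1, Primer 2 and Primer 3.

Primer 1 (24 nt, A=9 T=6 G=4 C=5): GC 9/24 = 37.5% ✓; length 24 ✓ — passes.
Primer 2 (26 nt, A=9 T=7 G=3 C=7): GC 10/26 = 38.5% ✓; length 26 ✓ — passes.
Primer 3 (25 nt, A=8 T=5 G=7 C=5): GC 12/25 = 48.0% ✓; length 25 ✓ — passes.
Primer 4 (27 nt, A=7 T=2 G=9 C=9): GC 18/27 = 66.7%, outside 35.8–56.8% ✗; length 27, outside 18–26 ✗ — fails.
Primer 5 (20 nt, A=3 T=5 G=8 C=4): GC 12/20 = 60.0%, outside 35.8–56.8% ✗; length 20 ✓ — fails.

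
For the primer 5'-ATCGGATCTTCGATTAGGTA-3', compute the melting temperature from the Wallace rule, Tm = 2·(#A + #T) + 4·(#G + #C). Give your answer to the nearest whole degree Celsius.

56°C

Base counts: A=5, T=7, G=5, C=3 (length 20).
Tm = 2·(5+7) + 4·(5+3) = 2·12 + 4·8 = 24 + 32 = 56°C.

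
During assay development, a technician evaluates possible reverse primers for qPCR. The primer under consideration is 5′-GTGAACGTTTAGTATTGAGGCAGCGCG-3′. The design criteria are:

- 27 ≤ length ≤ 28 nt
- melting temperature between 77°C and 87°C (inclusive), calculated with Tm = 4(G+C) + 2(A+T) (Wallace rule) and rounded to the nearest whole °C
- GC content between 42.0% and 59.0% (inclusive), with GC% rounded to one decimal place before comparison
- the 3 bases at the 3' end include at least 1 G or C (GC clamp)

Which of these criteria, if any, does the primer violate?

Meets all criteria.

Base counts: A=6, T=7, G=10, C=4 (length 27).
length: length 27 ✓
Tm: Tm = 2·13 + 4·14 = 82°C ✓
GC content: GC 14/27 = 51.9% ✓
GC clamp: 3' end GCG has 3 G/C ✓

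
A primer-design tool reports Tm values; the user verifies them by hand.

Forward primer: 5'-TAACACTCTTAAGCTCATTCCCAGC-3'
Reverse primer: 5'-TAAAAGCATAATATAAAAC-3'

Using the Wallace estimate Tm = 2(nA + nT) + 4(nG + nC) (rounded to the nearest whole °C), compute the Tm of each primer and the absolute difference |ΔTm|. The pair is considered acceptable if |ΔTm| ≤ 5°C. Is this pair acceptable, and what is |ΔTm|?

Forward: A=7 T=7 G=2 C=9 → Tm = 2·14 + 4·11 = 72°C.
Reverse: A=12 T=4 G=1 C=2 → Tm = 2·16 + 4·3 = 44°C.
|ΔTm| = |72 − 44| = 28°C, > 5°C.

|ΔTm| = 28°C; the pair is not acceptable.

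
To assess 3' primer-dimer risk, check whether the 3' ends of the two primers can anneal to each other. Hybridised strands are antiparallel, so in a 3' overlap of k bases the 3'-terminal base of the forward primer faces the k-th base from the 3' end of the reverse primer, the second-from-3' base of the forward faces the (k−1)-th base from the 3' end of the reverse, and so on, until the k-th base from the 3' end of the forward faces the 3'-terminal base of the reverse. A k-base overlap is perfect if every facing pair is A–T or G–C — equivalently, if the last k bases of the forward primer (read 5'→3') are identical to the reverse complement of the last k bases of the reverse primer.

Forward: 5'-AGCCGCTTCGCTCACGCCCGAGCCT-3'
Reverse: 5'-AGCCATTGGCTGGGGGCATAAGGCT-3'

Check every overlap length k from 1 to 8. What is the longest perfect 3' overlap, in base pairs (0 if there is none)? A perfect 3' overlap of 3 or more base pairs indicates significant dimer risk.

Last 8 bases (5'→3') — forward …CCGAGCCT, reverse …ATAAGGCT.
Reverse complement of the reverse primer's last 8 bases: AGCCTTAT; its first k bases are the reverse complement of the reverse primer's last k bases, so a perfect k-base overlap needs the forward primer's last k bases to equal them.
Comparing (forward last k vs required): k=1: T vs A ✗; k=2: CT vs AG ✗; k=3: CCT vs AGC ✗; k=4: GCCT vs AGCC ✗; k=5: AGCCT vs AGCCT ✓; k=6: GAGCCT vs AGCCTT ✗; k=7: CGAGCCT vs AGCCTTA ✗; k=8: CCGAGCCT vs AGCCTTAT ✗.
Only k = 5 is perfect, so the longest perfect 3' overlap is 5.

Longest perfect overlap: 5 complementary base pairs; significant dimer risk (threshold 3).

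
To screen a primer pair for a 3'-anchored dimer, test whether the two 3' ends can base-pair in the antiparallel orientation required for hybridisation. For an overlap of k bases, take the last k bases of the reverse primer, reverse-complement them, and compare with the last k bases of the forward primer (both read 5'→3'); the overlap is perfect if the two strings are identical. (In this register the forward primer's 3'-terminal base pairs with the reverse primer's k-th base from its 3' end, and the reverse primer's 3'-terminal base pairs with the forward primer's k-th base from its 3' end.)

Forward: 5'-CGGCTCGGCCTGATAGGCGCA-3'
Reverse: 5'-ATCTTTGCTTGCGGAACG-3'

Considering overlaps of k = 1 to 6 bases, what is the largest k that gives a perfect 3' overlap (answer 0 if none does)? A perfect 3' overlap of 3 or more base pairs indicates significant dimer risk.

Last 6 bases (5'→3') — forward …GGCGCA, reverse …GGAACG.
Reverse complement of the reverse primer's last 6 bases: CGTTCC; its first k bases are the reverse complement of the reverse primer's last k bases, so a perfect k-base overlap needs the forward primer's last k bases to equal them.
Comparing (forward last k vs required): k=1: A vs C ✗; k=2: CA vs CG ✗; k=3: GCA vs CGT ✗; k=4: CGCA vs CGTT ✗; k=5: GCGCA vs CGTTC ✗; k=6: GGCGCA vs CGTTCC ✗.
No overlap length from 1 to 6 is perfect, so the longest perfect 3' overlap is 0.

Longest perfect overlap: 0 complementary base pairs; below the dimer-risk threshold (threshold 3).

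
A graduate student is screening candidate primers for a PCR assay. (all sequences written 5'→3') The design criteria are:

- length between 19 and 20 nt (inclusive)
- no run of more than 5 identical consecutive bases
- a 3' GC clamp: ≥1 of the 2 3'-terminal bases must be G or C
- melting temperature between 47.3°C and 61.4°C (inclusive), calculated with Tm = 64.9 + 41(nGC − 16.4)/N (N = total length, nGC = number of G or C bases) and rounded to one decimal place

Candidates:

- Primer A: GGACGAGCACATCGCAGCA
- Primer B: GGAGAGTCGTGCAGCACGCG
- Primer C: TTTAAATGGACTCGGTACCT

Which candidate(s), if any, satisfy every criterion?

Primer A, Primer B and Primer C.

Primer A (19 nt, A=6 T=1 G=6 C=6): length 19 ✓; longest run = 2 ✓; 3' end CA has 1 G/C ✓; Tm = 64.9 + 41·(12 − 16.4)/19 = 55.4°C ✓ — passes.
Primer B (20 nt, A=4 T=2 G=9 C=5): length 20 ✓; longest run = 2 ✓; 3' end CG has 2 G/C ✓; Tm = 64.9 + 41·(14 − 16.4)/20 = 60.0°C ✓ — passes.
Primer C (20 nt, A=5 T=7 G=4 C=4): length 20 ✓; longest run = 3 ✓; 3' end CT has 1 G/C ✓; Tm = 64.9 + 41·(8 − 16.4)/20 = 47.7°C ✓ — passes.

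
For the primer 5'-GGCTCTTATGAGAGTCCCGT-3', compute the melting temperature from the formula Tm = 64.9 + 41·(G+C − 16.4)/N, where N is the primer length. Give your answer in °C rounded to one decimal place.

Base counts: A=3, T=6, G=6, C=5; G+C = 11, N = 20.
Tm = 64.9 + 41·(11 − 16.4)/20 = 64.9 + -221.40/20 = 53.8°C.

53.8°C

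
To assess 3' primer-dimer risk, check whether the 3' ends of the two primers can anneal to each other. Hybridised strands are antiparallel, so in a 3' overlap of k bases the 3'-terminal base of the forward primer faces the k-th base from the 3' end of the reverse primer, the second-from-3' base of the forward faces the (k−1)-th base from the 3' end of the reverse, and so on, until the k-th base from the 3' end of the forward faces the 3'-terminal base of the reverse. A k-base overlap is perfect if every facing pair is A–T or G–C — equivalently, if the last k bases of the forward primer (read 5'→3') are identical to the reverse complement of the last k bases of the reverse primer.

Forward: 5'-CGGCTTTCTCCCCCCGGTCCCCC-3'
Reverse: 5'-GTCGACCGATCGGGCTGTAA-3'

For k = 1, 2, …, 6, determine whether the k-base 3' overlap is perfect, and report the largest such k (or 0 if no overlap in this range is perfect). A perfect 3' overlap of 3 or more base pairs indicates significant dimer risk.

Last 6 bases (5'→3') — forward …TCCCCC, reverse …CTGTAA.
Reverse complement of the reverse primer's last 6 bases: TTACAG; its first k bases are the reverse complement of the reverse primer's last k bases, so a perfect k-base overlap needs the forward primer's last k bases to equal them.
Comparing (forward last k vs required): k=1: C vs T ✗; k=2: CC vs TT ✗; k=3: CCC vs TTA ✗; k=4: CCCC vs TTAC ✗; k=5: CCCCC vs TTACA ✗; k=6: TCCCCC vs TTACAG ✗.
No overlap length from 1 to 6 is perfect, so the longest perfect 3' overlap is 0.

Longest perfect overlap: 0 complementary base pairs; below the dimer-risk threshold (threshold 3).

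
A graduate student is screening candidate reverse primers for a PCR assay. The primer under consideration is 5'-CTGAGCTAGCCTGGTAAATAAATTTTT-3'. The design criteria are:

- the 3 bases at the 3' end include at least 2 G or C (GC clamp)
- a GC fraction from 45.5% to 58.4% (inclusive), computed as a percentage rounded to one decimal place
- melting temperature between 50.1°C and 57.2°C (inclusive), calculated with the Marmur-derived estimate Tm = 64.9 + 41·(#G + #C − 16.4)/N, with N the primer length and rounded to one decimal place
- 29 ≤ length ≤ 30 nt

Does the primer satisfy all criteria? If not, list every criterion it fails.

Fails: GC clamp, GC content, length.

Base counts: A=8, T=10, G=5, C=4 (length 27).
GC clamp: 3' end TTT has 0 G/C, need ≥2 ✗
GC content: GC 9/27 = 33.3%, outside 45.5–58.4% ✗
Tm: Tm = 64.9 + 41·(9 − 16.4)/27 = 53.7°C ✓
length: length 27, outside 29–30 ✗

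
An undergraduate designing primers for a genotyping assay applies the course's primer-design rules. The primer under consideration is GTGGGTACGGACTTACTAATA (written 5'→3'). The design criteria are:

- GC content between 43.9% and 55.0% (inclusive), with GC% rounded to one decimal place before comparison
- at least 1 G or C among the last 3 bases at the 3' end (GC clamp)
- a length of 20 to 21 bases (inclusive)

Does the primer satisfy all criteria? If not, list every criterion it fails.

Fails: GC content, GC clamp.

Base counts: A=6, T=6, G=6, C=3 (length 21).
GC content: GC 9/21 = 42.9%, outside 43.9–55.0% ✗
GC clamp: 3' end ATA has 0 G/C, need ≥1 ✗
length: length 21 ✓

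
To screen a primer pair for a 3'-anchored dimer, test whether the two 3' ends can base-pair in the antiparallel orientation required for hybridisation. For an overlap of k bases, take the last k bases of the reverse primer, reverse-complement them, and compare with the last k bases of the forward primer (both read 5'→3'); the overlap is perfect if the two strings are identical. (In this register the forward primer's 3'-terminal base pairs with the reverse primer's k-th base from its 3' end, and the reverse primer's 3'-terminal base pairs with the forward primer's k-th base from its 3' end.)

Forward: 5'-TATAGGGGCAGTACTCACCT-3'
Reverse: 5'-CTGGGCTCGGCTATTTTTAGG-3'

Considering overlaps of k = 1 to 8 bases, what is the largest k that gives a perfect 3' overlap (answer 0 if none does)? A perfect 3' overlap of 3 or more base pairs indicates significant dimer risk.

Last 8 bases (5'→3') — forward …ACTCACCT, reverse …TTTTTAGG.
Reverse complement of the reverse primer's last 8 bases: CCTAAAAA; its first k bases are the reverse complement of the reverse primer's last k bases, so a perfect k-base overlap needs the forward primer's last k bases to equal them.
Comparing (forward last k vs required): k=1: T vs C ✗; k=2: CT vs CC ✗; k=3: CCT vs CCT ✓; k=4: ACCT vs CCTA ✗; k=5: CACCT vs CCTAA ✗; k=6: TCACCT vs CCTAAA ✗; k=7: CTCACCT vs CCTAAAA ✗; k=8: ACTCACCT vs CCTAAAAA ✗.
Only k = 3 is perfect, so the longest perfect 3' overlap is 3.

Longest perfect overlap: 3 complementary base pairs; significant dimer risk (threshold 3).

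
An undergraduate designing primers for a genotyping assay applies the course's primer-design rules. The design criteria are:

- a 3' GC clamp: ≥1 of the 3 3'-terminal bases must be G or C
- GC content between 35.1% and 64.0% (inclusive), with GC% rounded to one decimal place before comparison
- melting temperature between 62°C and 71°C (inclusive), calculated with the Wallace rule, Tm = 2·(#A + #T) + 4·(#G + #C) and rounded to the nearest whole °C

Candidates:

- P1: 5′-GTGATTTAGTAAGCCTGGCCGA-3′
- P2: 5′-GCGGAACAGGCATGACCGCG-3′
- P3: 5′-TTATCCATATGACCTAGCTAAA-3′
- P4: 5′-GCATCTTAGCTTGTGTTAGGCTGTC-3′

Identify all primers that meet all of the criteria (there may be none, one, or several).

P1 only.

P1 (22 nt, A=5 T=6 G=7 C=4): 3' end CGA has 2 G/C ✓; GC 11/22 = 50.0% ✓; Tm = 2·11 + 4·11 = 66°C ✓ — passes.
P2 (20 nt, A=5 T=1 G=8 C=6): 3' end GCG has 3 G/C ✓; GC 14/20 = 70.0%, outside 35.1–64.0% ✗; Tm = 2·6 + 4·14 = 68°C ✓ — fails.
P3 (22 nt, A=8 T=7 G=2 C=5): 3' end AAA has 0 G/C, need ≥1 ✗; GC 7/22 = 31.8%, outside 35.1–64.0% ✗; Tm = 2·15 + 4·7 = 58°C, outside 62–71°C ✗ — fails.
P4 (25 nt, A=3 T=10 G=7 C=5): 3' end GTC has 2 G/C ✓; GC 12/25 = 48.0% ✓; Tm = 2·13 + 4·12 = 74°C, outside 62–71°C ✗ — fails.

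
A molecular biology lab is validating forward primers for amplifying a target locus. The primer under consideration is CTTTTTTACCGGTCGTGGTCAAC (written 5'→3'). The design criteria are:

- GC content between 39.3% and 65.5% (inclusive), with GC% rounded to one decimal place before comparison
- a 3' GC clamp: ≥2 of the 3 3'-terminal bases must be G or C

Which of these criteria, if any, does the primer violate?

Fails: GC clamp.

Base counts: A=3, T=9, G=5, C=6 (length 23).
GC content: GC 11/23 = 47.8% ✓
GC clamp: 3' end AAC has 1 G/C, need ≥2 ✗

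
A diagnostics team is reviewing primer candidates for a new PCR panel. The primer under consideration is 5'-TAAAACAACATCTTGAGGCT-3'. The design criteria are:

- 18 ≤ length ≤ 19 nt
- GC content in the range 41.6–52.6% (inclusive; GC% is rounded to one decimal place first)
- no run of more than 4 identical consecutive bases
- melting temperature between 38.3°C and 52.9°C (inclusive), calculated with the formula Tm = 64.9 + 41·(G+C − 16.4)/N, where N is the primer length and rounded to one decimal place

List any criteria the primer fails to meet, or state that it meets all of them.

Fails: length, GC content.

Base counts: A=8, T=5, G=3, C=4 (length 20).
length: length 20, outside 18–19 ✗
GC content: GC 7/20 = 35.0%, outside 41.6–52.6% ✗
homopolymer run: longest run = 4 ✓
Tm: Tm = 64.9 + 41·(7 − 16.4)/20 = 45.6°C ✓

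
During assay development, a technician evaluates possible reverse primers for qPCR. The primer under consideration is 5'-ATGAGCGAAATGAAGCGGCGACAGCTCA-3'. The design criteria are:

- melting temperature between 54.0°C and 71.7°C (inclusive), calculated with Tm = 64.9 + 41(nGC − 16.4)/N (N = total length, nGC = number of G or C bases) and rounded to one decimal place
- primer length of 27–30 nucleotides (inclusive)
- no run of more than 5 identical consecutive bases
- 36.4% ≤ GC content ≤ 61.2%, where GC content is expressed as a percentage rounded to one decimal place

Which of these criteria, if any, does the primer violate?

Meets all criteria.

Base counts: A=10, T=3, G=9, C=6 (length 28).
Tm: Tm = 64.9 + 41·(15 − 16.4)/28 = 62.9°C ✓
length: length 28 ✓
homopolymer run: longest run = 3 ✓
GC content: GC 15/28 = 53.6% ✓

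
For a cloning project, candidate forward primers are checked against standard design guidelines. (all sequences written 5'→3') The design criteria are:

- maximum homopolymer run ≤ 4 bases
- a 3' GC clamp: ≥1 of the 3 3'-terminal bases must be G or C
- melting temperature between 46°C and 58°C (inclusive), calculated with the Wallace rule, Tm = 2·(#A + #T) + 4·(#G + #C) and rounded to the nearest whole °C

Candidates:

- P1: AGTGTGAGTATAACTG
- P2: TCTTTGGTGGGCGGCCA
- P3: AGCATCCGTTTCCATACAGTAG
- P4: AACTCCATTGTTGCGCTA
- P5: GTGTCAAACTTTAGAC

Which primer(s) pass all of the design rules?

P2 and P4.

P1 (16 nt, A=5 T=5 G=5 C=1): longest run = 2 ✓; 3' end CTG has 2 G/C ✓; Tm = 2·10 + 4·6 = 44°C, outside 46–58°C ✗ — fails.
P2 (17 nt, A=1 T=5 G=7 C=4): longest run = 3 ✓; 3' end CCA has 2 G/C ✓; Tm = 2·6 + 4·11 = 56°C ✓ — passes.
P3 (22 nt, A=6 T=6 G=4 C=6): longest run = 3 ✓; 3' end TAG has 1 G/C ✓; Tm = 2·12 + 4·10 = 64°C, outside 46–58°C ✗ — fails.
P4 (18 nt, A=4 T=6 G=3 C=5): longest run = 2 ✓; 3' end CTA has 1 G/C ✓; Tm = 2·10 + 4·8 = 52°C ✓ — passes.
P5 (16 nt, A=5 T=5 G=3 C=3): longest run = 3 ✓; 3' end GAC has 2 G/C ✓; Tm = 2·10 + 4·6 = 44°C, outside 46–58°C ✗ — fails.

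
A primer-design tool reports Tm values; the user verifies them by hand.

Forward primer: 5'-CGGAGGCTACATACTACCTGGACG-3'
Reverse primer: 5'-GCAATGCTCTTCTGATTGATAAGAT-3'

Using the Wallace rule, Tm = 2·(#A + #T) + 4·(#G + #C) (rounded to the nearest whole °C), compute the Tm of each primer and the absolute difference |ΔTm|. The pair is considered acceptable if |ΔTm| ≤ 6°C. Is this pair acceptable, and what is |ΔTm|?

|ΔTm| = 8°C; the pair is not acceptable.

Forward: A=6 T=4 G=7 C=7 → Tm = 2·10 + 4·14 = 76°C.
Reverse: A=7 T=9 G=5 C=4 → Tm = 2·16 + 4·9 = 68°C.
|ΔTm| = |76 − 68| = 8°C, > 6°C.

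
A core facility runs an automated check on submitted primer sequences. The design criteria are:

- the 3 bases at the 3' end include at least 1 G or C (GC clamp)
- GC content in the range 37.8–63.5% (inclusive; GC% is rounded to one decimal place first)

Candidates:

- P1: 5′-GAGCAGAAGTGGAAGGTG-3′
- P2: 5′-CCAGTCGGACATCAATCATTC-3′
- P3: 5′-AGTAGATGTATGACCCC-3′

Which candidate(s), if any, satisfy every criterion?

P1, P2 and P3.

P1 (18 nt, A=6 T=2 G=9 C=1): 3' end GTG has 2 G/C ✓; GC 10/18 = 55.6% ✓ — passes.
P2 (21 nt, A=6 T=5 G=3 C=7): 3' end TTC has 1 G/C ✓; GC 10/21 = 47.6% ✓ — passes.
P3 (17 nt, A=5 T=4 G=4 C=4): 3' end CCC has 3 G/C ✓; GC 8/17 = 47.1% ✓ — passes.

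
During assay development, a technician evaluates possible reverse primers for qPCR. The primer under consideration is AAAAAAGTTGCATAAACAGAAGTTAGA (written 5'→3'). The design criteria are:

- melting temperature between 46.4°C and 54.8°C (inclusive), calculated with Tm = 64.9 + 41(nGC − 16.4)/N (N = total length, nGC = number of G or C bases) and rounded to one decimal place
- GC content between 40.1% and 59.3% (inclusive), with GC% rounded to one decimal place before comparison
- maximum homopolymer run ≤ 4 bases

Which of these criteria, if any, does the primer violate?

Base counts: A=15, T=5, G=5, C=2 (length 27).
Tm: Tm = 64.9 + 41·(7 − 16.4)/27 = 50.6°C ✓
GC content: GC 7/27 = 25.9%, outside 40.1–59.3% ✗
homopolymer run: longest run = 6, exceeds 4 ✗

Fails: GC content, homopolymer run.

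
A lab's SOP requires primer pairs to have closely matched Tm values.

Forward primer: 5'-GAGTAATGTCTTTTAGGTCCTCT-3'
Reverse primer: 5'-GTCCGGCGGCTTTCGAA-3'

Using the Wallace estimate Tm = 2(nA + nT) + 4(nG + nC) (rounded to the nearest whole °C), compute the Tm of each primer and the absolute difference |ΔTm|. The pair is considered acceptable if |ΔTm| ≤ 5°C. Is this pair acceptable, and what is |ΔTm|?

|ΔTm| = 8°C; the pair is not acceptable.

Forward: A=4 T=10 G=5 C=4 → Tm = 2·14 + 4·9 = 64°C.
Reverse: A=2 T=4 G=6 C=5 → Tm = 2·6 + 4·11 = 56°C.
|ΔTm| = |64 − 56| = 8°C, > 5°C.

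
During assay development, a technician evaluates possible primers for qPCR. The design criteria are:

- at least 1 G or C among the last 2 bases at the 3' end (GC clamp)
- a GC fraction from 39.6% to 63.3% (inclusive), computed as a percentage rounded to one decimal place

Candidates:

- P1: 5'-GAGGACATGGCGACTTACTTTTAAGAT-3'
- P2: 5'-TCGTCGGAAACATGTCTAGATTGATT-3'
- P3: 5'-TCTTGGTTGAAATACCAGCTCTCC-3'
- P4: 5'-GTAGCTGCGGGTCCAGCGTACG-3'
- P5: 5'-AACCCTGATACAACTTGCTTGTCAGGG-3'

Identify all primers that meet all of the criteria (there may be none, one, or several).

P1 (27 nt, A=8 T=8 G=7 C=4): 3' end AT has 0 G/C, need ≥1 ✗; GC 11/27 = 40.7% ✓ — fails.
P2 (26 nt, A=7 T=9 G=6 C=4): 3' end TT has 0 G/C, need ≥1 ✗; GC 10/26 = 38.5%, outside 39.6–63.3% ✗ — fails.
P3 (24 nt, A=5 T=8 G=4 C=7): 3' end CC has 2 G/C ✓; GC 11/24 = 45.8% ✓ — passes.
P4 (22 nt, A=3 T=4 G=9 C=6): 3' end CG has 2 G/C ✓; GC 15/22 = 68.2%, outside 39.6–63.3% ✗ — fails.
P5 (27 nt, A=7 T=7 G=6 C=7): 3' end GG has 2 G/C ✓; GC 13/27 = 48.1% ✓ — passes.

P3 and P5.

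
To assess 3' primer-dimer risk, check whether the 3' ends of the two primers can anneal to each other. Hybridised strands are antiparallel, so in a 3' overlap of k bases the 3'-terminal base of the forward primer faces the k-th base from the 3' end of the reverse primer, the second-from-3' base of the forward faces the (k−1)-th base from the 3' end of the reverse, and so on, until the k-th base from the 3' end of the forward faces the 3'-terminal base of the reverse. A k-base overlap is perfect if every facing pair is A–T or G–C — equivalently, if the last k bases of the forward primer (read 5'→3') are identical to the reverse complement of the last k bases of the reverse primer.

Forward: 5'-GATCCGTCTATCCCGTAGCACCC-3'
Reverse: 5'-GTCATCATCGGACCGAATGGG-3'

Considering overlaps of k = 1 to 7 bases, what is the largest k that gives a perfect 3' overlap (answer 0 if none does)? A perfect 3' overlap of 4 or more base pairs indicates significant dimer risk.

Longest perfect overlap: 3 complementary base pairs; below the dimer-risk threshold (threshold 4).

Last 7 bases (5'→3') — forward …AGCACCC, reverse …GAATGGG.
Reverse complement of the reverse primer's last 7 bases: CCCATTC; its first k bases are the reverse complement of the reverse primer's last k bases, so a perfect k-base overlap needs the forward primer's last k bases to equal them.
Comparing (forward last k vs required): k=1: C vs C ✓; k=2: CC vs CC ✓; k=3: CCC vs CCC ✓; k=4: ACCC vs CCCA ✗; k=5: CACCC vs CCCAT ✗; k=6: GCACCC vs CCCATT ✗; k=7: AGCACCC vs CCCATTC ✗.
Perfect overlaps at k = 1, 2, 3; the largest is 3.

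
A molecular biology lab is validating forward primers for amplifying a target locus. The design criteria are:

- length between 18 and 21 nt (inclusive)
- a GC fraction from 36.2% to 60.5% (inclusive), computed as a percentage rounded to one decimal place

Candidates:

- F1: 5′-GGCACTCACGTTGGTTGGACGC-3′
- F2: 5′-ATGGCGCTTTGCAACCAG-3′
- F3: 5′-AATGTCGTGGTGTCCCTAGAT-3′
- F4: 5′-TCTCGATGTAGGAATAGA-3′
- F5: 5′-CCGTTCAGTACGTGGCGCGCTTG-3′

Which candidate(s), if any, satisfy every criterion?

F2, F3 and F4.

F1 (22 nt, A=3 T=5 G=8 C=6): length 22, outside 18–21 ✗; GC 14/22 = 63.6%, outside 36.2–60.5% ✗ — fails.
F2 (18 nt, A=4 T=4 G=5 C=5): length 18 ✓; GC 10/18 = 55.6% ✓ — passes.
F3 (21 nt, A=4 T=7 G=6 C=4): length 21 ✓; GC 10/21 = 47.6% ✓ — passes.
F4 (18 nt, A=6 T=5 G=5 C=2): length 18 ✓; GC 7/18 = 38.9% ✓ — passes.
F5 (23 nt, A=2 T=6 G=8 C=7): length 23, outside 18–21 ✗; GC 15/23 = 65.2%, outside 36.2–60.5% ✗ — fails.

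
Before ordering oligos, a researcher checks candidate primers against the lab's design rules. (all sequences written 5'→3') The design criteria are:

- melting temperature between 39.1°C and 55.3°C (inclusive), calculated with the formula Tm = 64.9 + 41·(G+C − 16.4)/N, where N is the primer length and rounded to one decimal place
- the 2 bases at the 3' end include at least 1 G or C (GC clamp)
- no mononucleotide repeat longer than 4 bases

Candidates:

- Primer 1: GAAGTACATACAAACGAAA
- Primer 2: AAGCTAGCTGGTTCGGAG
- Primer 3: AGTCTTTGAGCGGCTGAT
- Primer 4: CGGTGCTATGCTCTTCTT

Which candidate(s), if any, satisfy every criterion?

Primer 1 (19 nt, A=11 T=2 G=3 C=3): Tm = 64.9 + 41·(6 − 16.4)/19 = 42.5°C ✓; 3' end AA has 0 G/C, need ≥1 ✗; longest run = 3 ✓ — fails.
Primer 2 (18 nt, A=4 T=4 G=7 C=3): Tm = 64.9 + 41·(10 − 16.4)/18 = 50.3°C ✓; 3' end AG has 1 G/C ✓; longest run = 2 ✓ — passes.
Primer 3 (18 nt, A=3 T=6 G=6 C=3): Tm = 64.9 + 41·(9 − 16.4)/18 = 48.0°C ✓; 3' end AT has 0 G/C, need ≥1 ✗; longest run = 3 ✓ — fails.
Primer 4 (18 nt, A=1 T=8 G=4 C=5): Tm = 64.9 + 41·(9 − 16.4)/18 = 48.0°C ✓; 3' end TT has 0 G/C, need ≥1 ✗; longest run = 2 ✓ — fails.

Primer 2 only.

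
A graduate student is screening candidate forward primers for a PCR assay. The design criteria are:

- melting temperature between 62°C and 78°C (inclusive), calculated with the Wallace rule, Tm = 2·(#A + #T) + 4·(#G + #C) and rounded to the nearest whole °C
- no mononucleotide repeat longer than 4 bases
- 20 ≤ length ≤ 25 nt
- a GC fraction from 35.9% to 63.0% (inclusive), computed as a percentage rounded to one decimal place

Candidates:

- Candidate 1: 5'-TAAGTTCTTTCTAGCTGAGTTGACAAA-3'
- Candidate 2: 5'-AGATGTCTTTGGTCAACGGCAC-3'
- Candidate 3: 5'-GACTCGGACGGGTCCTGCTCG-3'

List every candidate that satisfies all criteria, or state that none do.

Candidate 2 only.

Candidate 1 (27 nt, A=8 T=10 G=5 C=4): Tm = 2·18 + 4·9 = 72°C ✓; longest run = 3 ✓; length 27, outside 20–25 ✗; GC 9/27 = 33.3%, outside 35.9–63.0% ✗ — fails.
Candidate 2 (22 nt, A=5 T=6 G=6 C=5): Tm = 2·11 + 4·11 = 66°C ✓; longest run = 3 ✓; length 22 ✓; GC 11/22 = 50.0% ✓ — passes.
Candidate 3 (21 nt, A=2 T=4 G=8 C=7): Tm = 2·6 + 4·15 = 72°C ✓; longest run = 3 ✓; length 21 ✓; GC 15/21 = 71.4%, outside 35.9–63.0% ✗ — fails.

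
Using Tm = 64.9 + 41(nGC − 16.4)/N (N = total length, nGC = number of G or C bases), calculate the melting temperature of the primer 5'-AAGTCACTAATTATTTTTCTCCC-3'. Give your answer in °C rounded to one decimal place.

48.1°C

Base counts: A=6, T=10, G=1, C=6; G+C = 7, N = 23.
Tm = 64.9 + 41·(7 − 16.4)/23 = 64.9 + -385.40/23 = 48.1°C.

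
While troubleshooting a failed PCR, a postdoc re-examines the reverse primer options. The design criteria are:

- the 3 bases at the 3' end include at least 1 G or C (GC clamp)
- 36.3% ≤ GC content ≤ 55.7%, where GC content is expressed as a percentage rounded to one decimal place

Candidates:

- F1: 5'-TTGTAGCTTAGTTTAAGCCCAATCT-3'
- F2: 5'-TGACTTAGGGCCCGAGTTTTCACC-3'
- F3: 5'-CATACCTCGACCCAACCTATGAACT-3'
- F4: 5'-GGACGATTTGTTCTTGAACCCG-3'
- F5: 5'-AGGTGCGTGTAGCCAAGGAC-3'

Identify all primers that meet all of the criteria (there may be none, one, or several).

F1 (25 nt, A=6 T=10 G=4 C=5): 3' end TCT has 1 G/C ✓; GC 9/25 = 36.0%, outside 36.3–55.7% ✗ — fails.
F2 (24 nt, A=4 T=7 G=6 C=7): 3' end ACC has 2 G/C ✓; GC 13/24 = 54.2% ✓ — passes.
F3 (25 nt, A=8 T=5 G=2 C=10): 3' end ACT has 1 G/C ✓; GC 12/25 = 48.0% ✓ — passes.
F4 (22 nt, A=4 T=7 G=6 C=5): 3' end CCG has 3 G/C ✓; GC 11/22 = 50.0% ✓ — passes.
F5 (20 nt, A=5 T=3 G=8 C=4): 3' end GAC has 2 G/C ✓; GC 12/20 = 60.0%, outside 36.3–55.7% ✗ — fails.

F2, F3 and F4.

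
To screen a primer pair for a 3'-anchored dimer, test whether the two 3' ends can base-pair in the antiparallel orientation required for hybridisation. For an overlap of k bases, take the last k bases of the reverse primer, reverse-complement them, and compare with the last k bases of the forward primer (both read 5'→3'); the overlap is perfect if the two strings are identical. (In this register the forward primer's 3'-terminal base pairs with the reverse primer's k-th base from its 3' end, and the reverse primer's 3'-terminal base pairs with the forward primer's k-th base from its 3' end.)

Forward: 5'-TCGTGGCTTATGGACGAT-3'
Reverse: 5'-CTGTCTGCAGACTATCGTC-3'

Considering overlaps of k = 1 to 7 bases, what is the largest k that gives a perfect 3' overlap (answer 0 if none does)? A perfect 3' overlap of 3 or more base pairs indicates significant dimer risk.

Longest perfect overlap: 6 complementary base pairs; significant dimer risk (threshold 3).

Last 7 bases (5'→3') — forward …GGACGAT, reverse …TATCGTC.
Reverse complement of the reverse primer's last 7 bases: GACGATA; its first k bases are the reverse complement of the reverse primer's last k bases, so a perfect k-base overlap needs the forward primer's last k bases to equal them.
Comparing (forward last k vs required): k=1: T vs G ✗; k=2: AT vs GA ✗; k=3: GAT vs GAC ✗; k=4: CGAT vs GACG ✗; k=5: ACGAT vs GACGA ✗; k=6: GACGAT vs GACGAT ✓; k=7: GGACGAT vs GACGATA ✗.
Only k = 6 is perfect, so the longest perfect 3' overlap is 6.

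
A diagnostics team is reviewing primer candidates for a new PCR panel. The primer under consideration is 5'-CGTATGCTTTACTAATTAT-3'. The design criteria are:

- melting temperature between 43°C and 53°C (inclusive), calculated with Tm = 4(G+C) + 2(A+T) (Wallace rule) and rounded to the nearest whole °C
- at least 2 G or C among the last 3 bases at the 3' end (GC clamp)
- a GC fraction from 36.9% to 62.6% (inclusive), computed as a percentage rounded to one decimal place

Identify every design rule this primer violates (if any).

Base counts: A=5, T=9, G=2, C=3 (length 19).
Tm: Tm = 2·14 + 4·5 = 48°C ✓
GC clamp: 3' end TAT has 0 G/C, need ≥2 ✗
GC content: GC 5/19 = 26.3%, outside 36.9–62.6% ✗

Fails: GC clamp, GC content.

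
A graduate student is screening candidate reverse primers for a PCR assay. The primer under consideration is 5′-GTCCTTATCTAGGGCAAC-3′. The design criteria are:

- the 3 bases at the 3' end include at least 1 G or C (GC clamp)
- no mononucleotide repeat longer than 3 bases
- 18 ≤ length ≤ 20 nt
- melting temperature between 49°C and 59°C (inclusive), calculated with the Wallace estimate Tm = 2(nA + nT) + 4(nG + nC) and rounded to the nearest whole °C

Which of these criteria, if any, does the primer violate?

Base counts: A=4, T=5, G=4, C=5 (length 18).
GC clamp: 3' end AAC has 1 G/C ✓
homopolymer run: longest run = 3 ✓
length: length 18 ✓
Tm: Tm = 2·9 + 4·9 = 54°C ✓

Meets all criteria.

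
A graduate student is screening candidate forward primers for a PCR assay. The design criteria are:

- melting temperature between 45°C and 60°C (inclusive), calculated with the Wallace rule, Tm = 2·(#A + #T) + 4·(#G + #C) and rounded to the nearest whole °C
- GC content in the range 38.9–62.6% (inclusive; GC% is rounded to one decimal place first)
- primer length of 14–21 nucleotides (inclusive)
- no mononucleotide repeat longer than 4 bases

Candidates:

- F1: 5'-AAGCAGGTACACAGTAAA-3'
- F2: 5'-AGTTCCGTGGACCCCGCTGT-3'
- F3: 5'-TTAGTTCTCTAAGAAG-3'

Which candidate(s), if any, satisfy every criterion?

F1 (18 nt, A=9 T=2 G=4 C=3): Tm = 2·11 + 4·7 = 50°C ✓; GC 7/18 = 38.9% ✓; length 18 ✓; longest run = 3 ✓ — passes.
F2 (20 nt, A=2 T=5 G=6 C=7): Tm = 2·7 + 4·13 = 66°C, outside 45–60°C ✗; GC 13/20 = 65.0%, outside 38.9–62.6% ✗; length 20 ✓; longest run = 4 ✓ — fails.
F3 (16 nt, A=5 T=6 G=3 C=2): Tm = 2·11 + 4·5 = 42°C, outside 45–60°C ✗; GC 5/16 = 31.3%, outside 38.9–62.6% ✗; length 16 ✓; longest run = 2 ✓ — fails.

F1 only.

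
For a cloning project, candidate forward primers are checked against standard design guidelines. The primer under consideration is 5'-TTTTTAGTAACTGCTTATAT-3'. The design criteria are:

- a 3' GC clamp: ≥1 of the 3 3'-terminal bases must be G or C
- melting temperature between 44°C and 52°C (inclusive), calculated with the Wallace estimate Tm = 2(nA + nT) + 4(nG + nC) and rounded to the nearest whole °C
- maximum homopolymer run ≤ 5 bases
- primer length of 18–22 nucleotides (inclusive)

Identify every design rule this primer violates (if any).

Fails: GC clamp.

Base counts: A=5, T=11, G=2, C=2 (length 20).
GC clamp: 3' end TAT has 0 G/C, need ≥1 ✗
Tm: Tm = 2·16 + 4·4 = 48°C ✓
homopolymer run: longest run = 5 ✓
length: length 20 ✓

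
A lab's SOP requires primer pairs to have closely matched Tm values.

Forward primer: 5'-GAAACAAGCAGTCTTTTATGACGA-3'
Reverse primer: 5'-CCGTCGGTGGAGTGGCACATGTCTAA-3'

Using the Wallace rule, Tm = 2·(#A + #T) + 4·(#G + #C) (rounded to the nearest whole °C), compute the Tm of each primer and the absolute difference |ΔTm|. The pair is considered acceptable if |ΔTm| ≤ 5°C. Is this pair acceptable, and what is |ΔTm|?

|ΔTm| = 16°C; the pair is not acceptable.

Forward: A=9 T=6 G=5 C=4 → Tm = 2·15 + 4·9 = 66°C.
Reverse: A=5 T=6 G=9 C=6 → Tm = 2·11 + 4·15 = 82°C.
|ΔTm| = |66 − 82| = 16°C, > 5°C.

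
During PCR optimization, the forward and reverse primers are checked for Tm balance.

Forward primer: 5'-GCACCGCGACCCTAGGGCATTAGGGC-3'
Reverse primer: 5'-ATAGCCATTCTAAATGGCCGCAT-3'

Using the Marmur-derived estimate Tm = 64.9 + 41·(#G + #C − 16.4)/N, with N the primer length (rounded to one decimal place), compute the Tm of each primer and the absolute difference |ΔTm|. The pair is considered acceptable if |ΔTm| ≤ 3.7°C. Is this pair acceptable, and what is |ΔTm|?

|ΔTm| = 13.9°C; the pair is not acceptable.

Forward: G+C = 18, N = 26 → Tm = 64.9 + 41·(18 − 16.4)/26 = 67.4°C.
Reverse: G+C = 10, N = 23 → Tm = 64.9 + 41·(10 − 16.4)/23 = 53.5°C.
|ΔTm| = |67.4 − 53.5| = 13.9°C, > 3.7°C.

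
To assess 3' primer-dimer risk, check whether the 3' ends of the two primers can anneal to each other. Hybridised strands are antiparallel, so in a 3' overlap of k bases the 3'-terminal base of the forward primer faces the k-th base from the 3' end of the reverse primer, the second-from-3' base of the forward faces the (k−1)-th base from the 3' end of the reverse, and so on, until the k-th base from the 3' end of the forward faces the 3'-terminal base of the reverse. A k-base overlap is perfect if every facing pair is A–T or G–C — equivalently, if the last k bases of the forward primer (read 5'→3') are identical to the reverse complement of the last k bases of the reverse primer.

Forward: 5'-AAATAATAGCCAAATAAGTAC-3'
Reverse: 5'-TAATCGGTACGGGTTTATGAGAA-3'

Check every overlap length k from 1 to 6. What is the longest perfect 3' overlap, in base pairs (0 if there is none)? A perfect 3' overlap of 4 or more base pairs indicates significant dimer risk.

Longest perfect overlap: 0 complementary base pairs; below the dimer-risk threshold (threshold 4).

Last 6 bases (5'→3') — forward …AAGTAC, reverse …TGAGAA.
Reverse complement of the reverse primer's last 6 bases: TTCTCA; its first k bases are the reverse complement of the reverse primer's last k bases, so a perfect k-base overlap needs the forward primer's last k bases to equal them.
Comparing (forward last k vs required): k=1: C vs T ✗; k=2: AC vs TT ✗; k=3: TAC vs TTC ✗; k=4: GTAC vs TTCT ✗; k=5: AGTAC vs TTCTC ✗; k=6: AAGTAC vs TTCTCA ✗.
No overlap length from 1 to 6 is perfect, so the longest perfect 3' overlap is 0.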